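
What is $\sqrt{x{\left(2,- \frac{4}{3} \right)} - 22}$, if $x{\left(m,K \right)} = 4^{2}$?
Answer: $i \sqrt{6} \approx 2.4495 i$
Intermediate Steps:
$x{\left(m,K \right)} = 16$
$\sqrt{x{\left(2,- \frac{4}{3} \right)} - 22} = \sqrt{16 - 22} = \sqrt{-6} = i \sqrt{6}$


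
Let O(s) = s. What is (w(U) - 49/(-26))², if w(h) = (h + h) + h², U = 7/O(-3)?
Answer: 388129/54756 ≈ 7.0883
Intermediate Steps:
U = -7/3 (U = 7/(-3) = 7*(-⅓) = -7/3 ≈ -2.3333)
w(h) = h² + 2*h (w(h) = 2*h + h² = h² + 2*h)
(w(U) - 49/(-26))² = (-7*(2 - 7/3)/3 - 49/(-26))² = (-7/3*(-⅓) - 49*(-1/26))² = (7/9 + 49/26)² = (623/234)² = 388129/54756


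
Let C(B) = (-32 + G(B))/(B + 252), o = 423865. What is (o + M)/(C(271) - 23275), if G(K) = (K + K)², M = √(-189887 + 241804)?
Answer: -221681395/11879093 - 523*√51917/11879093 ≈ -18.672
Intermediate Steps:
M = √51917 ≈ 227.85
G(K) = 4*K² (G(K) = (2*K)² = 4*K²)
C(B) = (-32 + 4*B²)/(252 + B) (C(B) = (-32 + 4*B²)/(B + 252) = (-32 + 4*B²)/(252 + B))
(o + M)/(C(271) - 23275) = (423865 + √51917)/(4*(-8 + 271²)/(252 + 271) - 23275) = (423865 + √51917)/(4*(-8 + 73441)/523 - 23275) = (423865 + √51917)/(4*(1/523)*73433 - 23275) = (423865 + √51917)/(293732/523 - 23275) = (423865 + √51917)/(-11879093/523) = (423865 + √51917)*(-523/11879093) = -221681395/11879093 - 523*√51917/11879093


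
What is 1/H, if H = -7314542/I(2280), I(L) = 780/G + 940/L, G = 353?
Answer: -105511/294351799164 ≈ -3.5845e-7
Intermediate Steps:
I(L) = 780/353 + 940/L
H = -294351799164/105511 (H = -7314542/(780/353 + 940/2280) = -7314542/(780/353 + 940*(1/2280)) = -7314542/(780/353 + 47/114) = -7314542/105511/40242 = -7314542*40242/105511 = -294351799164/105511 ≈ -2.7898e+6)
1/H = 1/(-294351799164/105511) = -105511/294351799164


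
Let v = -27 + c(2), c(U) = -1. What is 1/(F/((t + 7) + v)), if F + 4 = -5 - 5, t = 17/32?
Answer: 655/448 ≈ 1.4621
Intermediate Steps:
t = 17/32 (t = 17*(1/32) = 17/32 ≈ 0.53125)
v = -28 (v = -27 - 1 = -28)
F = -14 (F = -4 + (-5 - 5) = -4 - 10 = -14)
1/(F/((t + 7) + v)) = 1/(-14/((17/32 + 7) - 28)) = 1/(-14/(241/32 - 28)) = 1/(-14/(-655/32)) = 1/(-32/655*(-14)) = 1/(448/655) = 655/448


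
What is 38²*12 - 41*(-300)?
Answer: 29628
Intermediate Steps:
38²*12 - 41*(-300) = 1444*12 - 1*(-12300) = 17328 + 12300 = 29628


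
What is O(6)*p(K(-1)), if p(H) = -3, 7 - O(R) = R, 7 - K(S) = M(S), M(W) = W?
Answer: -3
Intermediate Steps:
K(S) = 7 - S
O(R) = 7 - R
O(6)*p(K(-1)) = (7 - 1*6)*(-3) = (7 - 6)*(-3) = 1*(-3) = -3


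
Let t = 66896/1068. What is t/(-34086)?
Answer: -8362/4550481 ≈ -0.0018376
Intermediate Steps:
t = 16724/267 (t = 66896*(1/1068) = 16724/267 ≈ 62.637)
t/(-34086) = (16724/267)/(-34086) = (16724/267)*(-1/34086) = -8362/4550481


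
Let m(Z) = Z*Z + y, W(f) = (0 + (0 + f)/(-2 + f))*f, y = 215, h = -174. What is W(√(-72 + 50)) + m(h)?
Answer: 396405/13 + 11*I*√22/13 ≈ 30493.0 + 3.9688*I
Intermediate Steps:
W(f) = f²/(-2 + f) (W(f) = (0 + f/(-2 + f))*f = (f/(-2 + f))*f = f²/(-2 + f))
m(Z) = 215 + Z² (m(Z) = Z*Z + 215 = Z² + 215 = 215 + Z²)
W(√(-72 + 50)) + m(h) = (√(-72 + 50))²/(-2 + √(-72 + 50)) + (215 + (-174)²) = (√(-22))²/(-2 + √(-22)) + (215 + 30276) = (I*√22)²/(-2 + I*√22) + 30491 = -22/(-2 + I*√22) + 30491 = 30491 - 22/(-2 + I*√22)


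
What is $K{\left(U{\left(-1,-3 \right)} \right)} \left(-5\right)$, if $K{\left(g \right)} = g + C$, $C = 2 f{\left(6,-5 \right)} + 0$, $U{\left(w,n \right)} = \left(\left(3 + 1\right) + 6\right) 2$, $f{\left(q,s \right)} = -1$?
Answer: $-90$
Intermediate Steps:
$U{\left(w,n \right)} = 20$ ($U{\left(w,n \right)} = \left(4 + 6\right) 2 = 10 \cdot 2 = 20$)
$C = -2$ ($C = 2 \left(-1\right) + 0 = -2 + 0 = -2$)
$K{\left(g \right)} = -2 + g$ ($K{\left(g \right)} = g - 2 = -2 + g$)
$K{\left(U{\left(-1,-3 \right)} \right)} \left(-5\right) = \left(-2 + 20\right) \left(-5\right) = 18 \left(-5\right) = -90$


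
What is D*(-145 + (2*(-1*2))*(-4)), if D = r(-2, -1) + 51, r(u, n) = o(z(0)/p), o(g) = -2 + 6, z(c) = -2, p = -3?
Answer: -7095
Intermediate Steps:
o(g) = 4
r(u, n) = 4
D = 55 (D = 4 + 51 = 55)
D*(-145 + (2*(-1*2))*(-4)) = 55*(-145 + (2*(-1*2))*(-4)) = 55*(-145 + (2*(-2))*(-4)) = 55*(-145 - 4*(-4)) = 55*(-145 + 16) = 55*(-129) = -7095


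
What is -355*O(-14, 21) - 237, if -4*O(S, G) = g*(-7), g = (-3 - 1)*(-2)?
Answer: -5207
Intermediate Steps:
g = 8 (g = -4*(-2) = 8)
O(S, G) = 14 (O(S, G) = -2*(-7) = -¼*(-56) = 14)
-355*O(-14, 21) - 237 = -355*14 - 237 = -4970 - 237 = -5207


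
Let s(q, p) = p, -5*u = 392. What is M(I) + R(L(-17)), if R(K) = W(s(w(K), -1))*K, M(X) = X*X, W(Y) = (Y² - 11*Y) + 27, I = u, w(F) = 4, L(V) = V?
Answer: 137089/25 ≈ 5483.6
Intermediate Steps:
u = -392/5 (u = -⅕*392 = -392/5 ≈ -78.400)
I = -392/5 ≈ -78.400
W(Y) = 27 + Y² - 11*Y
M(X) = X²
R(K) = 39*K (R(K) = (27 + (-1)² - 11*(-1))*K = (27 + 1 + 11)*K = 39*K)
M(I) + R(L(-17)) = (-392/5)² + 39*(-17) = 153664/25 - 663 = 137089/25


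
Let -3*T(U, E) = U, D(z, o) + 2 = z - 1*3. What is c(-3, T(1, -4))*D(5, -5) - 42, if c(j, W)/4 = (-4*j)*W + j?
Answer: -42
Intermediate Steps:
D(z, o) = -5 + z (D(z, o) = -2 + (z - 1*3) = -2 + (z - 3) = -2 + (-3 + z) = -5 + z)
T(U, E) = -U/3
c(j, W) = 4*j - 16*W*j (c(j, W) = 4*((-4*j)*W + j) = 4*(-4*W*j + j) = 4*(j - 4*W*j) = 4*j - 16*W*j)
c(-3, T(1, -4))*D(5, -5) - 42 = (4*(-3)*(1 - (-4)/3))*(-5 + 5) - 42 = (4*(-3)*(1 - 4*(-1/3)))*0 - 42 = (4*(-3)*(1 + 4/3))*0 - 42 = (4*(-3)*(7/3))*0 - 42 = -28*0 - 42 = 0 - 42 = -42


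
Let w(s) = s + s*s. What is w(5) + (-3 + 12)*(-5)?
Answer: -15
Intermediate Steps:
w(s) = s + s²
w(5) + (-3 + 12)*(-5) = 5*(1 + 5) + (-3 + 12)*(-5) = 5*6 + 9*(-5) = 30 - 45 = -15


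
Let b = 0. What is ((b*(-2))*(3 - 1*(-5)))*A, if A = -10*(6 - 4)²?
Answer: 0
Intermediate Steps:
A = -40 (A = -10*2² = -10*4 = -40)
((b*(-2))*(3 - 1*(-5)))*A = ((0*(-2))*(3 - 1*(-5)))*(-40) = (0*(3 + 5))*(-40) = (0*8)*(-40) = 0*(-40) = 0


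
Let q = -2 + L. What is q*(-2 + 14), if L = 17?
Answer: 180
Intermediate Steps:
q = 15 (q = -2 + 17 = 15)
q*(-2 + 14) = 15*(-2 + 14) = 15*12 = 180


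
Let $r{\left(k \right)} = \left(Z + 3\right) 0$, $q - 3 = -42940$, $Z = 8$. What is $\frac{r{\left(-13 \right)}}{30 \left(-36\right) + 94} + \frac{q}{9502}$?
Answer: $- \frac{42937}{9502} \approx -4.5187$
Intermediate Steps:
$q = -42937$ ($q = 3 - 42940 = -42937$)
$r{\left(k \right)} = 0$ ($r{\left(k \right)} = \left(8 + 3\right) 0 = 11 \cdot 0 = 0$)
$\frac{r{\left(-13 \right)}}{30 \left(-36\right) + 94} + \frac{q}{9502} = \frac{0}{30 \left(-36\right) + 94} - \frac{42937}{9502} = \frac{0}{-1080 + 94} - \frac{42937}{9502} = \frac{0}{-986} - \frac{42937}{9502} = 0 \left(- \frac{1}{986}\right) - \frac{42937}{9502} = 0 - \frac{42937}{9502} = - \frac{42937}{9502}$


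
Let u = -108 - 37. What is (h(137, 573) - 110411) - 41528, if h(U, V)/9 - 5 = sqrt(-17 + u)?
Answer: -151894 + 81*I*sqrt(2) ≈ -1.5189e+5 + 114.55*I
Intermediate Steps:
u = -145
h(U, V) = 45 + 81*I*sqrt(2) (h(U, V) = 45 + 9*sqrt(-17 - 145) = 45 + 9*sqrt(-162) = 45 + 9*(9*I*sqrt(2)) = 45 + 81*I*sqrt(2))
(h(137, 573) - 110411) - 41528 = ((45 + 81*I*sqrt(2)) - 110411) - 41528 = (-110366 + 81*I*sqrt(2)) - 41528 = -151894 + 81*I*sqrt(2)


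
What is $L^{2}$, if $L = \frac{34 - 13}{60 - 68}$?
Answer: $\frac{441}{64} \approx 6.8906$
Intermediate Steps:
$L = - \frac{21}{8}$ ($L = \frac{21}{-8} = 21 \left(- \frac{1}{8}\right) = - \frac{21}{8} \approx -2.625$)
$L^{2} = \left(- \frac{21}{8}\right)^{2} = \frac{441}{64}$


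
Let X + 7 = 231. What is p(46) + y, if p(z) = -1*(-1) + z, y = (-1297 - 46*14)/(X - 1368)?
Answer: 55709/1144 ≈ 48.697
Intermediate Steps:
X = 224 (X = -7 + 231 = 224)
y = 1941/1144 (y = (-1297 - 46*14)/(224 - 1368) = (-1297 - 644)/(-1144) = -1941*(-1/1144) = 1941/1144 ≈ 1.6967)
p(z) = 1 + z
p(46) + y = (1 + 46) + 1941/1144 = 47 + 1941/1144 = 55709/1144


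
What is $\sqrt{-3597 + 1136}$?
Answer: $i \sqrt{2461} \approx 49.608 i$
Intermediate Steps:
$\sqrt{-3597 + 1136} = \sqrt{-2461} = i \sqrt{2461}$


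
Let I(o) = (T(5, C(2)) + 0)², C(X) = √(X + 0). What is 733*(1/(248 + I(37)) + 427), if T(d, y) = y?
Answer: 78248483/250 ≈ 3.1299e+5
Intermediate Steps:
C(X) = √X
I(o) = 2 (I(o) = (√2 + 0)² = (√2)² = 2)
733*(1/(248 + I(37)) + 427) = 733*(1/(248 + 2) + 427) = 733*(1/250 + 427) = 733*(106751/250) = 78248483/250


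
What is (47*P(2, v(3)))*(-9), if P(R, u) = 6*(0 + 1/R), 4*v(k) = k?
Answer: -1269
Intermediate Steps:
v(k) = k/4
P(R, u) = 6/R
(47*P(2, v(3)))*(-9) = (47*(6/2))*(-9) = (47*(6*(½)))*(-9) = (47*3)*(-9) = 141*(-9) = -1269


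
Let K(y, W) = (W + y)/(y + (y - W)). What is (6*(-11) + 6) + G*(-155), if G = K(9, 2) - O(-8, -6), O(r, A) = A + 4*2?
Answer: 2295/16 ≈ 143.44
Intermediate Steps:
K(y, W) = (W + y)/(-W + 2*y)
O(r, A) = 8 + A (O(r, A) = A + 8 = 8 + A)
G = -21/16 (G = (2 + 9)/(-1*2 + 2*9) - (8 - 6) = 11/(-2 + 18) - 1*2 = 11/16 - 2 = -21/16 ≈ -1.3125)
(6*(-11) + 6) + G*(-155) = (6*(-11) + 6) - 21/16*(-155) = (-66 + 6) + 3255/16 = -60 + 3255/16 = 2295/16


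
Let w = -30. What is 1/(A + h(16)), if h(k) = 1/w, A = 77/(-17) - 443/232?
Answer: -59160/382897 ≈ -0.15451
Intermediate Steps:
A = -25395/3944 (A = 77*(-1/17) - 443*1/232 = -77/17 - 443/232 = -25395/3944 ≈ -6.4389)
h(k) = -1/30 (h(k) = 1/(-30) = -1/30)
1/(A + h(16)) = 1/(-25395/3944 - 1/30) = 1/(-382897/59160) = -59160/382897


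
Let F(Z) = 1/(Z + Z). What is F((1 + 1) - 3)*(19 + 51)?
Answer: -35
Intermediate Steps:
F(Z) = 1/(2*Z)
F((1 + 1) - 3)*(19 + 51) = (1/(2*((1 + 1) - 3)))*(19 + 51) = (1/(2*(2 - 3)))*70 = ((1/2)/(-1))*70 = ((1/2)*(-1))*70 = -1/2*70 = -35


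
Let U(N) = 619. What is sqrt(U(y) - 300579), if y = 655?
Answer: 2*I*sqrt(74990) ≈ 547.69*I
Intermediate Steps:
sqrt(U(y) - 300579) = sqrt(619 - 300579) = sqrt(-299960) = 2*I*sqrt(74990)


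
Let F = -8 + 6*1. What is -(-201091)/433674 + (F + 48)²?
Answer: 917855275/433674 ≈ 2116.5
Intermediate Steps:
F = -2 (F = -8 + 6 = -2)
-(-201091)/433674 + (F + 48)² = -(-201091)/433674 + (-2 + 48)² = -(-201091)/433674 + 46² = -1*(-201091/433674) + 2116 = 201091/433674 + 2116 = 917855275/433674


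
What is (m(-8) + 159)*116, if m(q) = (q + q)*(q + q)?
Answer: 48140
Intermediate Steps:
m(q) = 4*q**2 (m(q) = (2*q)*(2*q) = 4*q**2)
(m(-8) + 159)*116 = (4*(-8)**2 + 159)*116 = (4*64 + 159)*116 = (256 + 159)*116 = 415*116 = 48140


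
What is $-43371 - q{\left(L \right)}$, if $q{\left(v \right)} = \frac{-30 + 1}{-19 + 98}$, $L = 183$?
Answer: $- \frac{3426280}{79} \approx -43371.0$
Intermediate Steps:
$q{\left(v \right)} = - \frac{29}{79}$
$-43371 - q{\left(L \right)} = -43371 - - \frac{29}{79} = -43371 + \frac{29}{79} = - \frac{3426280}{79}$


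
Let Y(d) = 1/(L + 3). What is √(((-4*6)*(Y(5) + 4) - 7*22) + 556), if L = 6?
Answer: √2730/3 ≈ 17.416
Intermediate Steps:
Y(d) = ⅑ (Y(d) = 1/(6 + 3) = 1/9 = ⅑)
√(((-4*6)*(Y(5) + 4) - 7*22) + 556) = √(((-4*6)*(⅑ + 4) - 7*22) + 556) = √((-24*37/9 - 154) + 556) = √((-296/3 - 154) + 556) = √(-758/3 + 556) = √(910/3) = √2730/3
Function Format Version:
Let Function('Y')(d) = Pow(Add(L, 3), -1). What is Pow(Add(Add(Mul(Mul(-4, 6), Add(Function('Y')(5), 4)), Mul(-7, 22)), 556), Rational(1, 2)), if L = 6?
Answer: Mul(Rational(1, 3), Pow(2730, Rational(1, 2))) ≈ 17.416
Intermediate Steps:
Function('Y')(d) = Rational(1, 9) (Function('Y')(d) = Pow(Add(6, 3), -1) = Pow(9, -1) = Rational(1, 9))
Pow(Add(Add(Mul(Mul(-4, 6), Add(Function('Y')(5), 4)), Mul(-7, 22)), 556), Rational(1, 2)) = Pow(Add(Add(Mul(Mul(-4, 6), Add(Rational(1, 9), 4)), Mul(-7, 22)), 556), Rational(1, 2)) = Pow(Add(Add(Mul(-24, Rational(37, 9)), -154), 556), Rational(1, 2)) = Pow(Add(Add(Rational(-296, 3), -154), 556), Rational(1, 2)) = Pow(Add(Rational(-758, 3), 556), Rational(1, 2)) = Pow(Rational(910, 3), Rational(1, 2)) = Mul(Rational(1, 3), Pow(2730, Rational(1, 2)))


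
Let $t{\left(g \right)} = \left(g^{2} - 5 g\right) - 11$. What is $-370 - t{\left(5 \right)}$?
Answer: $-359$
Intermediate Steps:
$t{\left(g \right)} = -11 + g^{2} - 5 g$
$-370 - t{\left(5 \right)} = -370 - \left(-11 + 5^{2} - 25\right) = -370 - \left(-11 + 25 - 25\right) = -370 - -11 = -370 + 11 = -359$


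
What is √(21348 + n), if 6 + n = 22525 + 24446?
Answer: √68313 ≈ 261.37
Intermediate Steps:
n = 46965 (n = -6 + (22525 + 24446) = -6 + 46971 = 46965)
√(21348 + n) = √(21348 + 46965) = √68313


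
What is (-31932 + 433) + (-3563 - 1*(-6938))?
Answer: -28124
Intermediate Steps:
(-31932 + 433) + (-3563 - 1*(-6938)) = -31499 + (-3563 + 6938) = -31499 + 3375 = -28124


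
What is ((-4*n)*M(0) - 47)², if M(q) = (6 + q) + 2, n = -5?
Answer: 12769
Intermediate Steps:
M(q) = 8 + q
((-4*n)*M(0) - 47)² = ((-4*(-5))*(8 + 0) - 47)² = (20*8 - 47)² = (160 - 47)² = 113² = 12769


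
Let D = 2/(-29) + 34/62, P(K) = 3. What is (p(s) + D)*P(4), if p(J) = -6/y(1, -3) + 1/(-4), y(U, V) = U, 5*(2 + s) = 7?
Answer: -62253/3596 ≈ -17.312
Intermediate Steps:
s = -3/5 (s = -2 + (1/5)*7 = -2 + 7/5 = -3/5 ≈ -0.60000)
p(J) = -25/4 (p(J) = -6/1 + 1/(-4) = -6*1 + 1*(-1/4) = -6 - 1/4 = -25/4)
D = 431/899 (D = 2*(-1/29) + 34*(1/62) = -2/29 + 17/31 = 431/899 ≈ 0.47942)
(p(s) + D)*P(4) = (-25/4 + 431/899)*3 = -20751/3596*3 = -62253/3596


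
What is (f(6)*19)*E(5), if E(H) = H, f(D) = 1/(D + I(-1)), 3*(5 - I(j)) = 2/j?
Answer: 57/7 ≈ 8.1429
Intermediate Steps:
I(j) = 5 - 2/(3*j)
f(D) = 1/(17/3 + D) (f(D) = 1/(D + (5 - 2/3/(-1))) = 1/(D + (5 - 2/3*(-1))) = 1/(D + (5 + 2/3)) = 1/(D + 17/3) = 1/(17/3 + D))
(f(6)*19)*E(5) = ((3/(17 + 3*6))*19)*5 = ((3/(17 + 18))*19)*5 = ((3/35)*19)*5 = (57/35)*5 = 57/7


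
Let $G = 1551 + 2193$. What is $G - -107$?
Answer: $3851$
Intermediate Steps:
$G = 3744$
$G - -107 = 3744 - -107 = 3744 + 107 = 3851$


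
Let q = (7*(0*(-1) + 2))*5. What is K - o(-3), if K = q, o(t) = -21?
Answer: 91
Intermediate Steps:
q = 70 (q = (7*(0 + 2))*5 = (7*2)*5 = 14*5 = 70)
K = 70
K - o(-3) = 70 - 1*(-21) = 70 + 21 = 91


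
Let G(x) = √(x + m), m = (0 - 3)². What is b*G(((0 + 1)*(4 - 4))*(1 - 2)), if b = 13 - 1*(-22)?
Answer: 105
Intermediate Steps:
b = 35 (b = 13 + 22 = 35)
m = 9 (m = (-3)² = 9)
G(x) = √(9 + x) (G(x) = √(x + 9) = √(9 + x))
b*G(((0 + 1)*(4 - 4))*(1 - 2)) = 35*√(9 + ((0 + 1)*(4 - 4))*(1 - 2)) = 35*√(9 + (1*0)*(-1)) = 35*√(9 + 0*(-1)) = 35*√(9 + 0) = 35*√9 = 35*3 = 105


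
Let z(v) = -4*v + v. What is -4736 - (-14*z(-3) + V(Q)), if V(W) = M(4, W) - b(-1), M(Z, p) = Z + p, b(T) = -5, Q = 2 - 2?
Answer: -4619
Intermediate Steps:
Q = 0
V(W) = 9 + W (V(W) = (4 + W) - 1*(-5) = (4 + W) + 5 = 9 + W)
z(v) = -3*v
-4736 - (-14*z(-3) + V(Q)) = -4736 - (-(-42)*(-3) + (9 + 0)) = -4736 - (-14*9 + 9) = -4736 - (-126 + 9) = -4736 - 1*(-117) = -4736 + 117 = -4619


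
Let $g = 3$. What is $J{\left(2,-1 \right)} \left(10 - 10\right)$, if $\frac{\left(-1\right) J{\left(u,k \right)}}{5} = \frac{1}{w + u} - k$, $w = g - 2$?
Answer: $0$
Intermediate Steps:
$w = 1$ ($w = 3 - 2 = 1$)
$J{\left(u,k \right)} = - \frac{5}{1 + u} + 5 k$ ($J{\left(u,k \right)} = - 5 \left(\frac{1}{1 + u} - k\right) = - \frac{5}{1 + u} + 5 k$)
$J{\left(2,-1 \right)} \left(10 - 10\right) = \frac{5 \left(-1 - 1 - 2\right)}{1 + 2} \left(10 - 10\right) = \frac{5 \left(-1 - 1 - 2\right)}{3} \cdot 0 = 5 \cdot \frac{1}{3} \left(-4\right) 0 = \left(- \frac{20}{3}\right) 0 = 0$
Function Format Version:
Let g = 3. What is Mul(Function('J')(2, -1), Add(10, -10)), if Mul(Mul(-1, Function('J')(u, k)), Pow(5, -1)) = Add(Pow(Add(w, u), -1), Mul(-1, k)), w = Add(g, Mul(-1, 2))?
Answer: 0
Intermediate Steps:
w = 1 (w = Add(3, Mul(-1, 2)) = Add(3, -2) = 1)
Function('J')(u, k) = Add(Mul(-5, Pow(Add(1, u), -1)), Mul(5, k)) (Function('J')(u, k) = Mul(-5, Add(Pow(Add(1, u), -1), Mul(-1, k))) = Add(Mul(-5, Pow(Add(1, u), -1)), Mul(5, k)))
Mul(Function('J')(2, -1), Add(10, -10)) = Mul(Mul(5, Pow(Add(1, 2), -1), Add(-1, -1, Mul(-1, 2))), Add(10, -10)) = Mul(Mul(5, Pow(3, -1), Add(-1, -1, -2)), 0) = Mul(Mul(5, Rational(1, 3), -4), 0) = Mul(Rational(-20, 3), 0) = 0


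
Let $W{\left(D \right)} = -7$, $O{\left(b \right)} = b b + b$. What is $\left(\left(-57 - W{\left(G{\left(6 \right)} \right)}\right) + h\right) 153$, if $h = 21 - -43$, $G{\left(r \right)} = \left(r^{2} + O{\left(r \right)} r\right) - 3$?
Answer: $2142$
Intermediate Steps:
$O{\left(b \right)} = b + b^{2}$ ($O{\left(b \right)} = b^{2} + b = b + b^{2}$)
$G{\left(r \right)} = -3 + r^{2} + r^{2} \left(1 + r\right)$ ($G{\left(r \right)} = \left(r^{2} + r \left(1 + r\right) r\right) - 3 = \left(r^{2} + r^{2} \left(1 + r\right)\right) - 3 = -3 + r^{2} + r^{2} \left(1 + r\right)$)
$h = 64$ ($h = 21 + 43 = 64$)
$\left(\left(-57 - W{\left(G{\left(6 \right)} \right)}\right) + h\right) 153 = \left(\left(-57 - -7\right) + 64\right) 153 = \left(\left(-57 + 7\right) + 64\right) 153 = \left(-50 + 64\right) 153 = 14 \cdot 153 = 2142$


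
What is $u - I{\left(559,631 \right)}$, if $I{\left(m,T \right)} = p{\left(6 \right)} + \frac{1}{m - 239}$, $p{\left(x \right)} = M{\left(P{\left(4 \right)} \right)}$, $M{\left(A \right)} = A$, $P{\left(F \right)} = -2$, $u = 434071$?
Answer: $\frac{138903359}{320} \approx 4.3407 \cdot 10^{5}$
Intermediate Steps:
$p{\left(x \right)} = -2$
$I{\left(m,T \right)} = -2 + \frac{1}{-239 + m}$ ($I{\left(m,T \right)} = -2 + \frac{1}{m - 239} = -2 + \frac{1}{-239 + m}$)
$u - I{\left(559,631 \right)} = 434071 - \frac{479 - 1118}{-239 + 559} = 434071 - \frac{479 - 1118}{320} = 434071 - \frac{1}{320} \left(-639\right) = 434071 - - \frac{639}{320} = 434071 + \frac{639}{320} = \frac{138903359}{320}$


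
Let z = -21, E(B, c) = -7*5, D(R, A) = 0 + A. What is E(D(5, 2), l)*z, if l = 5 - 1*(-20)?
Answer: 735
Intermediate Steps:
l = 25 (l = 5 + 20 = 25)
D(R, A) = A
E(B, c) = -35
E(D(5, 2), l)*z = -35*(-21) = 735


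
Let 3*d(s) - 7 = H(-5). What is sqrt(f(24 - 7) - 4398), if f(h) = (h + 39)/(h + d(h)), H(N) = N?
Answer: I*sqrt(12345078)/53 ≈ 66.293*I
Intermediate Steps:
d(s) = 2/3 (d(s) = 7/3 + (1/3)*(-5) = 7/3 - 5/3 = 2/3)
f(h) = (39 + h)/(2/3 + h) (f(h) = (h + 39)/(h + 2/3) = (39 + h)/(2/3 + h))
sqrt(f(24 - 7) - 4398) = sqrt(3*(39 + (24 - 7))/(2 + 3*(24 - 7)) - 4398) = sqrt(3*(39 + 17)/(2 + 3*17) - 4398) = sqrt(3*56/(2 + 51) - 4398) = sqrt(3*56/53 - 4398) = sqrt(3*(1/53)*56 - 4398) = sqrt(168/53 - 4398) = sqrt(-232926/53) = I*sqrt(12345078)/53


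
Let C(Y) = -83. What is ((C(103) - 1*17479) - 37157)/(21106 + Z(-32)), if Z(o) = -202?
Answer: -54719/20904 ≈ -2.6176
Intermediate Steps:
((C(103) - 1*17479) - 37157)/(21106 + Z(-32)) = ((-83 - 1*17479) - 37157)/(21106 - 202) = ((-83 - 17479) - 37157)/20904 = (-17562 - 37157)*(1/20904) = -54719*1/20904 = -54719/20904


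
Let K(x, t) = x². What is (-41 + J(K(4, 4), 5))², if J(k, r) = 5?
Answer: 1296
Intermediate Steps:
(-41 + J(K(4, 4), 5))² = (-41 + 5)² = (-36)² = 1296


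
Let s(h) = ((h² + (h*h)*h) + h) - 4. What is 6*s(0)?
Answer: -24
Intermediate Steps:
s(h) = -4 + h + h² + h³ (s(h) = ((h² + h²*h) + h) - 4 = ((h² + h³) + h) - 4 = (h + h² + h³) - 4 = -4 + h + h² + h³)
6*s(0) = 6*(-4 + 0 + 0² + 0³) = 6*(-4 + 0 + 0 + 0) = 6*(-4) = -24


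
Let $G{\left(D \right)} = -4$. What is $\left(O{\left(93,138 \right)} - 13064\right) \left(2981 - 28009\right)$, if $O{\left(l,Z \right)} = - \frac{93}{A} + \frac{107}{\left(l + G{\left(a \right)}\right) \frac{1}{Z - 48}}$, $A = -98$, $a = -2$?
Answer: $\frac{1413984278174}{4361} \approx 3.2423 \cdot 10^{8}$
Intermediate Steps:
$O{\left(l,Z \right)} = \frac{93}{98} + \frac{107 \left(-48 + Z\right)}{-4 + l}$ ($O{\left(l,Z \right)} = - \frac{93}{-98} + \frac{107}{\left(l - 4\right) \frac{1}{Z - 48}} = \left(-93\right) \left(- \frac{1}{98}\right) + \frac{107}{\left(-4 + l\right) \frac{1}{-48 + Z}} = \frac{93}{98} + \frac{107}{\frac{1}{-48 + Z} \left(-4 + l\right)} = \frac{93}{98} + 107 \frac{-48 + Z}{-4 + l} = \frac{93}{98} + \frac{107 \left(-48 + Z\right)}{-4 + l}$)
$\left(O{\left(93,138 \right)} - 13064\right) \left(2981 - 28009\right) = \left(\frac{-503700 + 93 \cdot 93 + 10486 \cdot 138}{98 \left(-4 + 93\right)} - 13064\right) \left(2981 - 28009\right) = \left(\frac{-503700 + 8649 + 1447068}{98 \cdot 89} - 13064\right) \left(-25028\right) = \left(\frac{1}{98} \cdot \frac{1}{89} \cdot 952017 - 13064\right) \left(-25028\right) = \left(\frac{952017}{8722} - 13064\right) \left(-25028\right) = \left(- \frac{112992191}{8722}\right) \left(-25028\right) = \frac{1413984278174}{4361}$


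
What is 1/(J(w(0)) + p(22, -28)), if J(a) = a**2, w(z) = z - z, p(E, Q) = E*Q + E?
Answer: -1/594 ≈ -0.0016835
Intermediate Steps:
p(E, Q) = E + E*Q
w(z) = 0
1/(J(w(0)) + p(22, -28)) = 1/(0**2 + 22*(1 - 28)) = 1/(0 + 22*(-27)) = 1/(0 - 594) = 1/(-594) = -1/594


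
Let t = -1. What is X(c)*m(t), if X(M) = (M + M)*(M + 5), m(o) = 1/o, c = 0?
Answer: 0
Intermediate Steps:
X(M) = 2*M*(5 + M) (X(M) = (2*M)*(5 + M) = 2*M*(5 + M))
X(c)*m(t) = (2*0*(5 + 0))/(-1) = (2*0*5)*(-1) = 0*(-1) = 0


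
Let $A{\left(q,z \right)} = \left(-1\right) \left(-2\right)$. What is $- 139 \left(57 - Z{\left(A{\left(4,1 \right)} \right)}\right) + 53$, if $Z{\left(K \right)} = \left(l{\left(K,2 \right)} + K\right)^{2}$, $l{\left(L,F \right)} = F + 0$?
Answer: $-5646$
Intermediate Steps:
$A{\left(q,z \right)} = 2$
$l{\left(L,F \right)} = F$
$Z{\left(K \right)} = \left(2 + K\right)^{2}$
$- 139 \left(57 - Z{\left(A{\left(4,1 \right)} \right)}\right) + 53 = - 139 \left(57 - \left(2 + 2\right)^{2}\right) + 53 = - 139 \left(57 - 4^{2}\right) + 53 = - 139 \left(57 - 16\right) + 53 = \left(-139\right) 41 + 53 = -5699 + 53 = -5646$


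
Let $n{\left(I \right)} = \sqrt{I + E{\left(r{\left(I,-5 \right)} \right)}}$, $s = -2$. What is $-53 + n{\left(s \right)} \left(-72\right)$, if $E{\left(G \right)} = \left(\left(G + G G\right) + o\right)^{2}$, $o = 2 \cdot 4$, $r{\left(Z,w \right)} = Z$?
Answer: $-53 - 504 \sqrt{2} \approx -765.76$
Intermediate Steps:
$o = 8$
$E{\left(G \right)} = \left(8 + G + G^{2}\right)^{2}$ ($E{\left(G \right)} = \left(\left(G + G G\right) + 8\right)^{2} = \left(\left(G + G^{2}\right) + 8\right)^{2} = \left(8 + G + G^{2}\right)^{2}$)
$n{\left(I \right)} = \sqrt{I + \left(8 + I + I^{2}\right)^{2}}$
$-53 + n{\left(s \right)} \left(-72\right) = -53 + \sqrt{-2 + \left(8 - 2 + \left(-2\right)^{2}\right)^{2}} \left(-72\right) = -53 + \sqrt{-2 + \left(8 - 2 + 4\right)^{2}} \left(-72\right) = -53 + \sqrt{-2 + 10^{2}} \left(-72\right) = -53 + \sqrt{-2 + 100} \left(-72\right) = -53 + \sqrt{98} \left(-72\right) = -53 + 7 \sqrt{2} \left(-72\right) = -53 - 504 \sqrt{2}$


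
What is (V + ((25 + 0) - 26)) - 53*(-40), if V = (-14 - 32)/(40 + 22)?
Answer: 65666/31 ≈ 2118.3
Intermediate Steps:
V = -23/31 (V = -46/62 = -46*1/62 = -23/31 ≈ -0.74194)
(V + ((25 + 0) - 26)) - 53*(-40) = (-23/31 + ((25 + 0) - 26)) - 53*(-40) = (-23/31 + (25 - 26)) + 2120 = (-23/31 - 1) + 2120 = -54/31 + 2120 = 65666/31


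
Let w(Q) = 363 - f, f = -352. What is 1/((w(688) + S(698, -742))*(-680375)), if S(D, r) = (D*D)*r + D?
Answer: 1/245958253383125 ≈ 4.0657e-15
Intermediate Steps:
w(Q) = 715 (w(Q) = 363 - 1*(-352) = 363 + 352 = 715)
S(D, r) = D + r*D² (S(D, r) = D²*r + D = r*D² + D = D + r*D²)
1/((w(688) + S(698, -742))*(-680375)) = 1/((715 + 698*(1 + 698*(-742)))*(-680375)) = -1/680375/(715 + 698*(1 - 517916)) = -1/680375/(715 + 698*(-517915)) = -1/680375/(715 - 361504670) = -1/680375/(-361503955) = -1/361503955*(-1/680375) = 1/245958253383125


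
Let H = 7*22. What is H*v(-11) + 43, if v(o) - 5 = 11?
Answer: 2507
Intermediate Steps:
H = 154
v(o) = 16 (v(o) = 5 + 11 = 16)
H*v(-11) + 43 = 154*16 + 43 = 2464 + 43 = 2507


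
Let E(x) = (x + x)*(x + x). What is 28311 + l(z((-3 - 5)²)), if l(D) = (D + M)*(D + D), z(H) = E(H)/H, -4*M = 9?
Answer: 158231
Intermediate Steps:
M = -9/4 (M = -¼*9 = -9/4 ≈ -2.2500)
E(x) = 4*x² (E(x) = (2*x)*(2*x) = 4*x²)
z(H) = 4*H (z(H) = (4*H²)/H = 4*H)
l(D) = 2*D*(-9/4 + D) (l(D) = (D - 9/4)*(D + D) = (-9/4 + D)*(2*D) = 2*D*(-9/4 + D))
28311 + l(z((-3 - 5)²)) = 28311 + (4*(-3 - 5)²)*(-9 + 4*(4*(-3 - 5)²))/2 = 28311 + (4*(-8)²)*(-9 + 4*(4*(-8)²))/2 = 28311 + (4*64)*(-9 + 4*(4*64))/2 = 28311 + (½)*256*(-9 + 4*256) = 28311 + (½)*256*(-9 + 1024) = 28311 + (½)*256*1015 = 28311 + 129920 = 158231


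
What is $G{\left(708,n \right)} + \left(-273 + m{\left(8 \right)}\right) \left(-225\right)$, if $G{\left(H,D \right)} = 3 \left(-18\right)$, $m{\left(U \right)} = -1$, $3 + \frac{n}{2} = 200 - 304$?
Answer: $61596$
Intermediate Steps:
$n = -214$ ($n = -6 + 2 \left(200 - 304\right) = -6 + 2 \left(-104\right) = -6 - 208 = -214$)
$G{\left(H,D \right)} = -54$
$G{\left(708,n \right)} + \left(-273 + m{\left(8 \right)}\right) \left(-225\right) = -54 + \left(-273 - 1\right) \left(-225\right) = -54 - -61650 = -54 + 61650 = 61596$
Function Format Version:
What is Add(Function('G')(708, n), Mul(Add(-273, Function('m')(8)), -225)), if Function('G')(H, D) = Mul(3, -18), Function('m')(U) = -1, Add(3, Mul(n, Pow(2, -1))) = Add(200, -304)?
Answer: 61596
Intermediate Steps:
n = -214 (n = Add(-6, Mul(2, Add(200, -304))) = Add(-6, Mul(2, -104)) = Add(-6, -208) = -214)
Function('G')(H, D) = -54
Add(Function('G')(708, n), Mul(Add(-273, Function('m')(8)), -225)) = Add(-54, Mul(Add(-273, -1), -225)) = Add(-54, Mul(-274, -225)) = Add(-54, 61650) = 61596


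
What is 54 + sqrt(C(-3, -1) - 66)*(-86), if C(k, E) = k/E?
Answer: 54 - 258*I*sqrt(7) ≈ 54.0 - 682.6*I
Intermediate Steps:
54 + sqrt(C(-3, -1) - 66)*(-86) = 54 + sqrt(-3/(-1) - 66)*(-86) = 54 + sqrt(-3*(-1) - 66)*(-86) = 54 + sqrt(3 - 66)*(-86) = 54 + sqrt(-63)*(-86) = 54 + (3*I*sqrt(7))*(-86) = 54 - 258*I*sqrt(7)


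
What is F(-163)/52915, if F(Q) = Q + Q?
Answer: -326/52915 ≈ -0.0061608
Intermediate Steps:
F(Q) = 2*Q
F(-163)/52915 = (2*(-163))/52915 = -326*1/52915 = -326/52915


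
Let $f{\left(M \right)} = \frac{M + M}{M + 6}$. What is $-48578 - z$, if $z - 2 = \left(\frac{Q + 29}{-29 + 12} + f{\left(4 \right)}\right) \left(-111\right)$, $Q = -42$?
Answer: $- \frac{4114537}{85} \approx -48406.0$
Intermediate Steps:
$f{\left(M \right)} = \frac{2 M}{6 + M}$
$z = - \frac{14593}{85}$ ($z = 2 + \left(\frac{-42 + 29}{-29 + 12} + 2 \cdot 4 \frac{1}{6 + 4}\right) \left(-111\right) = 2 + \left(- \frac{13}{-17} + 2 \cdot 4 \cdot \frac{1}{10}\right) \left(-111\right) = 2 + \left(\left(-13\right) \left(- \frac{1}{17}\right) + 2 \cdot 4 \cdot \frac{1}{10}\right) \left(-111\right) = 2 + \left(\frac{13}{17} + \frac{4}{5}\right) \left(-111\right) = 2 + \frac{133}{85} \left(-111\right) = 2 - \frac{14763}{85} = - \frac{14593}{85} \approx -171.68$)
$-48578 - z = -48578 - - \frac{14593}{85} = -48578 + \frac{14593}{85} = - \frac{4114537}{85}$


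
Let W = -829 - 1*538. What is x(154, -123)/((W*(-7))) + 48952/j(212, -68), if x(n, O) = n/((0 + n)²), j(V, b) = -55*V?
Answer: -1639475643/390510890 ≈ -4.1983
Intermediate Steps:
W = -1367 (W = -829 - 538 = -1367)
x(n, O) = 1/n (x(n, O) = n/(n²) = n/n² = 1/n)
x(154, -123)/((W*(-7))) + 48952/j(212, -68) = 1/(154*((-1367*(-7)))) + 48952/((-55*212)) = (1/154)/9569 + 48952/(-11660) = (1/154)*(1/9569) + 48952*(-1/11660) = 1/1473626 - 12238/2915 = -1639475643/390510890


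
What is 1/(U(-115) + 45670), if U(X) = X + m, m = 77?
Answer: 1/45632 ≈ 2.1914e-5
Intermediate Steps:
U(X) = 77 + X (U(X) = X + 77 = 77 + X)
1/(U(-115) + 45670) = 1/((77 - 115) + 45670) = 1/(-38 + 45670) = 1/45632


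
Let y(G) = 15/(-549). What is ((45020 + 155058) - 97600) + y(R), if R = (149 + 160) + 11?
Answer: 18753469/183 ≈ 1.0248e+5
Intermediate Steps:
R = 320 (R = 309 + 11 = 320)
y(G) = -5/183 (y(G) = 15*(-1/549) = -5/183)
((45020 + 155058) - 97600) + y(R) = ((45020 + 155058) - 97600) - 5/183 = (200078 - 97600) - 5/183 = 102478 - 5/183 = 18753469/183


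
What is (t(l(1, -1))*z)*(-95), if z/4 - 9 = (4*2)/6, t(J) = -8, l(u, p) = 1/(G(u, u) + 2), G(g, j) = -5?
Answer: 94240/3 ≈ 31413.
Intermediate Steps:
l(u, p) = -⅓ (l(u, p) = 1/(-5 + 2) = 1/(-3) = -⅓)
z = 124/3 (z = 36 + 4*((4*2)/6) = 36 + 4*(8*(⅙)) = 36 + 4*(4/3) = 36 + 16/3 = 124/3 ≈ 41.333)
(t(l(1, -1))*z)*(-95) = -8*124/3*(-95) = -992/3*(-95) = 94240/3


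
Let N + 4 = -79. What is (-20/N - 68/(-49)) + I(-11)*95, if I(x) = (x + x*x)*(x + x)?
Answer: -934996676/4067 ≈ -2.2990e+5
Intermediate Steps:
N = -83 (N = -4 - 79 = -83)
I(x) = 2*x*(x + x²) (I(x) = (x + x²)*(2*x) = 2*x*(x + x²))
(-20/N - 68/(-49)) + I(-11)*95 = (-20/(-83) - 68/(-49)) + (2*(-11)²*(1 - 11))*95 = (-20*(-1/83) - 68*(-1/49)) + (2*121*(-10))*95 = (20/83 + 68/49) - 2420*95 = 6624/4067 - 229900 = -934996676/4067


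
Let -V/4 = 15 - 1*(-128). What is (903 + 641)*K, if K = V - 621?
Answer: -1841992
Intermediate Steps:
V = -572 (V = -4*(15 - 1*(-128)) = -4*(15 + 128) = -4*143 = -572)
K = -1193 (K = -572 - 621 = -1193)
(903 + 641)*K = (903 + 641)*(-1193) = 1544*(-1193) = -1841992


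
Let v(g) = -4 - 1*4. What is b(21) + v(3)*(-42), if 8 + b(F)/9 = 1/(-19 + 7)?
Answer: 1053/4 ≈ 263.25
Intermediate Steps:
b(F) = -291/4 (b(F) = -72 + 9/(-19 + 7) = -72 + 9/(-12) = -72 + 9*(-1/12) = -72 - 3/4 = -291/4)
v(g) = -8 (v(g) = -4 - 4 = -8)
b(21) + v(3)*(-42) = -291/4 - 8*(-42) = -291/4 + 336 = 1053/4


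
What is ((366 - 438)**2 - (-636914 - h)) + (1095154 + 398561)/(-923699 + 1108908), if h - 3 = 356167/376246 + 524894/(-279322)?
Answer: 6249097434142682728169/9732157432664654 ≈ 6.4211e+5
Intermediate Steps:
h = 108638683243/52546892606 (h = 3 + (356167/376246 + 524894/(-279322)) = 3 + (356167*(1/376246) + 524894*(-1/279322)) = 3 + (356167/376246 - 262447/139661) = 3 - 49001994575/52546892606 = 108638683243/52546892606 ≈ 2.0675)
((366 - 438)**2 - (-636914 - h)) + (1095154 + 398561)/(-923699 + 1108908) = ((366 - 438)**2 - (-636914 - 1*108638683243/52546892606)) + (1095154 + 398561)/(-923699 + 1108908) = ((-72)**2 - (-636914 - 108638683243/52546892606)) + 1493715/185209 = (5184 - 1*(-33467960195941127/52546892606)) + 1493715*(1/185209) = (5184 + 33467960195941127/52546892606) + 1493715/185209 = 33740363287210631/52546892606 + 1493715/185209 = 6249097434142682728169/9732157432664654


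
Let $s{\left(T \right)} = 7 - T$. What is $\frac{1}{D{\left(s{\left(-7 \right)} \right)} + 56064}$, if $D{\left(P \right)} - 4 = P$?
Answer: $\frac{1}{56082} \approx 1.7831 \cdot 10^{-5}$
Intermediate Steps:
$D{\left(P \right)} = 4 + P$
$\frac{1}{D{\left(s{\left(-7 \right)} \right)} + 56064} = \frac{1}{\left(4 + \left(7 - -7\right)\right) + 56064} = \frac{1}{\left(4 + \left(7 + 7\right)\right) + 56064} = \frac{1}{\left(4 + 14\right) + 56064} = \frac{1}{18 + 56064} = \frac{1}{56082}$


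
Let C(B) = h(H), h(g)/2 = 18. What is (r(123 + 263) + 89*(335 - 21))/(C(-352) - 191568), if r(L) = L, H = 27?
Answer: -2361/15961 ≈ -0.14792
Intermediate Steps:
h(g) = 36 (h(g) = 2*18 = 36)
C(B) = 36
(r(123 + 263) + 89*(335 - 21))/(C(-352) - 191568) = ((123 + 263) + 89*(335 - 21))/(36 - 191568) = (386 + 89*314)/(-191532) = (386 + 27946)*(-1/191532) = 28332*(-1/191532) = -2361/15961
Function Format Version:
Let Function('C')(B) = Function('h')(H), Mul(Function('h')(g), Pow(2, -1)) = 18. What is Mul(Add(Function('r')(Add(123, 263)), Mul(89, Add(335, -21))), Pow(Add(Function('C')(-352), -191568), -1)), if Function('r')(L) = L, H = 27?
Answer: Rational(-2361, 15961) ≈ -0.14792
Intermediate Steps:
Function('h')(g) = 36 (Function('h')(g) = Mul(2, 18) = 36)
Function('C')(B) = 36
Mul(Add(Function('r')(Add(123, 263)), Mul(89, Add(335, -21))), Pow(Add(Function('C')(-352), -191568), -1)) = Mul(Add(Add(123, 263), Mul(89, Add(335, -21))), Pow(Add(36, -191568), -1)) = Mul(Add(386, Mul(89, 314)), Pow(-191532, -1)) = Mul(Add(386, 27946), Rational(-1, 191532)) = Mul(28332, Rational(-1, 191532)) = Rational(-2361, 15961)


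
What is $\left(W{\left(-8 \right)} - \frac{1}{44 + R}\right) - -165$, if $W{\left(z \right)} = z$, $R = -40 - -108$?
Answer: $\frac{17583}{112} \approx 156.99$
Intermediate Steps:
$R = 68$ ($R = -40 + 108 = 68$)
$\left(W{\left(-8 \right)} - \frac{1}{44 + R}\right) - -165 = \left(-8 - \frac{1}{44 + 68}\right) - -165 = \left(-8 - \frac{1}{112}\right) + 165 = - \frac{897}{112} + 165 = \frac{17583}{112}$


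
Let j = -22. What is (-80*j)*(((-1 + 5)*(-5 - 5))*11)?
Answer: -774400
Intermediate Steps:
(-80*j)*(((-1 + 5)*(-5 - 5))*11) = (-80*(-22))*(((-1 + 5)*(-5 - 5))*11) = 1760*((4*(-10))*11) = 1760*(-40*11) = 1760*(-440) = -774400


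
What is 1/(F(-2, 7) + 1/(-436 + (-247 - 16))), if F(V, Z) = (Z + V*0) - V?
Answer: 699/6290 ≈ 0.11113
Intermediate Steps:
F(V, Z) = Z - V (F(V, Z) = (Z + 0) - V = Z - V)
1/(F(-2, 7) + 1/(-436 + (-247 - 16))) = 1/((7 - 1*(-2)) + 1/(-436 + (-247 - 16))) = 1/((7 + 2) + 1/(-436 - 263)) = 1/(9 + 1/(-699)) = 1/(9 - 1/699) = 1/(6290/699) = 699/6290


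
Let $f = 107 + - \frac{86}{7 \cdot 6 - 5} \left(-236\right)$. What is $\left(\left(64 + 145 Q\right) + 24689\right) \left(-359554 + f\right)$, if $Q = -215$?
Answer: $\frac{85279298546}{37} \approx 2.3048 \cdot 10^{9}$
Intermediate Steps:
$f = \frac{24255}{37}$ ($f = 107 + - \frac{86}{42 - 5} \left(-236\right) = 107 + - \frac{86}{37} \left(-236\right) = 107 + \left(-86\right) \frac{1}{37} \left(-236\right) = 107 - - \frac{20296}{37} = 107 + \frac{20296}{37} = \frac{24255}{37} \approx 655.54$)
$\left(\left(64 + 145 Q\right) + 24689\right) \left(-359554 + f\right) = \left(\left(64 + 145 \left(-215\right)\right) + 24689\right) \left(-359554 + \frac{24255}{37}\right) = \left(\left(64 - 31175\right) + 24689\right) \left(- \frac{13279243}{37}\right) = \left(-31111 + 24689\right) \left(- \frac{13279243}{37}\right) = \left(-6422\right) \left(- \frac{13279243}{37}\right) = \frac{85279298546}{37}$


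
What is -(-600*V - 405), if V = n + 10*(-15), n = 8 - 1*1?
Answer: -85395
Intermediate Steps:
n = 7 (n = 8 - 1 = 7)
V = -143 (V = 7 + 10*(-15) = 7 - 150 = -143)
-(-600*V - 405) = -(-600*(-143) - 405) = -(85800 - 405) = -1*85395 = -85395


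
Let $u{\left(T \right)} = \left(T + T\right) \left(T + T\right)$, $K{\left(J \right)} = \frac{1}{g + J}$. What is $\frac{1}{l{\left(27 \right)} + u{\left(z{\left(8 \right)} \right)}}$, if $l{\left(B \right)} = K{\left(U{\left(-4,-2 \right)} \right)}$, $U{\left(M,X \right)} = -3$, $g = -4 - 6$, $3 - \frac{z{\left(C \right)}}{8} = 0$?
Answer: $\frac{13}{29951} \approx 0.00043404$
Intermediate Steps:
$z{\left(C \right)} = 24$ ($z{\left(C \right)} = 24 - 0 = 24 + 0 = 24$)
$g = -10$ ($g = -4 - 6 = -10$)
$K{\left(J \right)} = \frac{1}{-10 + J}$
$l{\left(B \right)} = - \frac{1}{13}$ ($l{\left(B \right)} = \frac{1}{-10 - 3} = \frac{1}{-13} = - \frac{1}{13}$)
$u{\left(T \right)} = 4 T^{2}$ ($u{\left(T \right)} = 2 T 2 T = 4 T^{2}$)
$\frac{1}{l{\left(27 \right)} + u{\left(z{\left(8 \right)} \right)}} = \frac{1}{- \frac{1}{13} + 4 \cdot 24^{2}} = \frac{1}{- \frac{1}{13} + 4 \cdot 576} = \frac{1}{- \frac{1}{13} + 2304} = \frac{1}{\frac{29951}{13}} = \frac{13}{29951}$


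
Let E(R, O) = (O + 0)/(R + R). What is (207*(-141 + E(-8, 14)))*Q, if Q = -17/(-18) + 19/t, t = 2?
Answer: -1226935/4 ≈ -3.0673e+5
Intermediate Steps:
E(R, O) = O/(2*R) (E(R, O) = O/((2*R)) = O*(1/(2*R)) = O/(2*R))
Q = 94/9 (Q = -17/(-18) + 19/2 = -17*(-1/18) + 19*(½) = 17/18 + 19/2 = 94/9 ≈ 10.444)
(207*(-141 + E(-8, 14)))*Q = (207*(-141 + (½)*14/(-8)))*(94/9) = (207*(-141 + (½)*14*(-⅛)))*(94/9) = (207*(-141 - 7/8))*(94/9) = (207*(-1135/8))*(94/9) = -234945/8*94/9 = -1226935/4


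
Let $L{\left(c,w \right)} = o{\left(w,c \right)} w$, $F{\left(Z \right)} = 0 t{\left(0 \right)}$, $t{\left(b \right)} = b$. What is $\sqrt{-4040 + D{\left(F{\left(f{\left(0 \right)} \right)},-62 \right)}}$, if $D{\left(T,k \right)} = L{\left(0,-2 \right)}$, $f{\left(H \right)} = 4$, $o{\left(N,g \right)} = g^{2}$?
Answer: $2 i \sqrt{1010} \approx 63.561 i$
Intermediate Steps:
$F{\left(Z \right)} = 0$ ($F{\left(Z \right)} = 0 \cdot 0 = 0$)
$L{\left(c,w \right)} = w c^{2}$ ($L{\left(c,w \right)} = c^{2} w = w c^{2}$)
$D{\left(T,k \right)} = 0$ ($D{\left(T,k \right)} = - 2 \cdot 0^{2} = \left(-2\right) 0 = 0$)
$\sqrt{-4040 + D{\left(F{\left(f{\left(0 \right)} \right)},-62 \right)}} = \sqrt{-4040 + 0} = \sqrt{-4040} = 2 i \sqrt{1010}$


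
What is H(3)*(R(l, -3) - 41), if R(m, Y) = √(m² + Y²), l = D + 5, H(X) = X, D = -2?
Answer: -123 + 9*√2 ≈ -110.27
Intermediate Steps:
l = 3 (l = -2 + 5 = 3)
R(m, Y) = √(Y² + m²)
H(3)*(R(l, -3) - 41) = 3*(√((-3)² + 3²) - 41) = 3*(√(9 + 9) - 41) = 3*(√18 - 41) = 3*(3*√2 - 41) = 3*(-41 + 3*√2) = -123 + 9*√2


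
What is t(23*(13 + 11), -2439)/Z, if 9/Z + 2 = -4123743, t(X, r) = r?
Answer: 1117534895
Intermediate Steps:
Z = -9/4123745 (Z = 9/(-2 - 4123743) = 9/(-4123745) = 9*(-1/4123745) = -9/4123745 ≈ -2.1825e-6)
t(23*(13 + 11), -2439)/Z = -2439/(-9/4123745) = -2439*(-4123745/9) = 1117534895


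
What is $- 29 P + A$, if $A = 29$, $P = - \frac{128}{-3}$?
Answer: $- \frac{3625}{3} \approx -1208.3$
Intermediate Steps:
$P = \frac{128}{3}$ ($P = \left(-128\right) \left(- \frac{1}{3}\right) = \frac{128}{3} \approx 42.667$)
$- 29 P + A = \left(-29\right) \frac{128}{3} + 29 = - \frac{3712}{3} + 29 = - \frac{3625}{3}$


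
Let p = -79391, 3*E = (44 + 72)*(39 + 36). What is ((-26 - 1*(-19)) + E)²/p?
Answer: -8369449/79391 ≈ -105.42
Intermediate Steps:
E = 2900 (E = ((44 + 72)*(39 + 36))/3 = (116*75)/3 = (⅓)*8700 = 2900)
((-26 - 1*(-19)) + E)²/p = ((-26 - 1*(-19)) + 2900)²/(-79391) = ((-26 + 19) + 2900)²*(-1/79391) = (-7 + 2900)²*(-1/79391) = 2893²*(-1/79391) = 8369449*(-1/79391) = -8369449/79391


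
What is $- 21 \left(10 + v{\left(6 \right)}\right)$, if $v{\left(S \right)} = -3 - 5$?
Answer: $-42$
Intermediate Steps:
$v{\left(S \right)} = -8$
$- 21 \left(10 + v{\left(6 \right)}\right) = - 21 \left(10 - 8\right) = \left(-21\right) 2 = -42$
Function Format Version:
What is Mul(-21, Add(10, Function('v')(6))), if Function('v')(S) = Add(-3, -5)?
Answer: -42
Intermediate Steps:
Function('v')(S) = -8
Mul(-21, Add(10, Function('v')(6))) = Mul(-21, Add(10, -8)) = Mul(-21, 2) = -42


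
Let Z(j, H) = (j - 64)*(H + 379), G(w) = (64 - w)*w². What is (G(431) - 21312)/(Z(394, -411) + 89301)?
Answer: -68195599/78741 ≈ -866.08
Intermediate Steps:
G(w) = w²*(64 - w)
Z(j, H) = (-64 + j)*(379 + H)
(G(431) - 21312)/(Z(394, -411) + 89301) = (431²*(64 - 1*431) - 21312)/((-24256 - 64*(-411) + 379*394 - 411*394) + 89301) = (185761*(64 - 431) - 21312)/((-24256 + 26304 + 149326 - 161934) + 89301) = (185761*(-367) - 21312)/(-10560 + 89301) = (-68174287 - 21312)/78741 = -68195599*1/78741 = -68195599/78741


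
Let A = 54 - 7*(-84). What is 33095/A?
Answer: 33095/642 ≈ 51.550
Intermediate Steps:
A = 642 (A = 54 + 588 = 642)
33095/A = 33095/642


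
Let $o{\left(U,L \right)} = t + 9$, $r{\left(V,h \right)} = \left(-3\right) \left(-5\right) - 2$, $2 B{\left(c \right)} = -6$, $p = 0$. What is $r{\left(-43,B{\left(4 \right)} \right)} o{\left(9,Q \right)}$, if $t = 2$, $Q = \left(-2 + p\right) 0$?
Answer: $143$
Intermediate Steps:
$B{\left(c \right)} = -3$ ($B{\left(c \right)} = \frac{1}{2} \left(-6\right) = -3$)
$r{\left(V,h \right)} = 13$ ($r{\left(V,h \right)} = 15 - 2 = 13$)
$Q = 0$ ($Q = \left(-2 + 0\right) 0 = \left(-2\right) 0 = 0$)
$o{\left(U,L \right)} = 11$ ($o{\left(U,L \right)} = 2 + 9 = 11$)
$r{\left(-43,B{\left(4 \right)} \right)} o{\left(9,Q \right)} = 13 \cdot 11 = 143$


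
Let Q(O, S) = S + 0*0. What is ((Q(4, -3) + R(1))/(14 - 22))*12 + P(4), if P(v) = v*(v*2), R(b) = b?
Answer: 35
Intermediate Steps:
Q(O, S) = S (Q(O, S) = S + 0 = S)
P(v) = 2*v**2 (P(v) = v*(2*v) = 2*v**2)
((Q(4, -3) + R(1))/(14 - 22))*12 + P(4) = ((-3 + 1)/(14 - 22))*12 + 2*4**2 = -2/(-8)*12 + 2*16 = -2*(-1/8)*12 + 32 = (1/4)*12 + 32 = 3 + 32 = 35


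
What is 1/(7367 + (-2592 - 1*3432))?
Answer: 1/1343 ≈ 0.00074460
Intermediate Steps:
1/(7367 + (-2592 - 1*3432)) = 1/(7367 + (-2592 - 3432)) = 1/(7367 - 6024) = 1/1343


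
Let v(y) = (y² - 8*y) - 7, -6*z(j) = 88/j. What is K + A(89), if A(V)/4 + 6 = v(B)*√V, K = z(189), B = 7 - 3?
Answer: -13652/567 - 92*√89 ≈ -892.00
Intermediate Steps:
z(j) = -44/(3*j)
B = 4
K = -44/567 (K = -44/3/189 = -44/3*1/189 = -44/567 ≈ -0.077601)
v(y) = -7 + y² - 8*y
A(V) = -24 - 92*√V (A(V) = -24 + 4*((-7 + 4² - 8*4)*√V) = -24 + 4*((-7 + 16 - 32)*√V) = -24 + 4*(-23*√V) = -24 - 92*√V)
K + A(89) = -44/567 + (-24 - 92*√89) = -13652/567 - 92*√89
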